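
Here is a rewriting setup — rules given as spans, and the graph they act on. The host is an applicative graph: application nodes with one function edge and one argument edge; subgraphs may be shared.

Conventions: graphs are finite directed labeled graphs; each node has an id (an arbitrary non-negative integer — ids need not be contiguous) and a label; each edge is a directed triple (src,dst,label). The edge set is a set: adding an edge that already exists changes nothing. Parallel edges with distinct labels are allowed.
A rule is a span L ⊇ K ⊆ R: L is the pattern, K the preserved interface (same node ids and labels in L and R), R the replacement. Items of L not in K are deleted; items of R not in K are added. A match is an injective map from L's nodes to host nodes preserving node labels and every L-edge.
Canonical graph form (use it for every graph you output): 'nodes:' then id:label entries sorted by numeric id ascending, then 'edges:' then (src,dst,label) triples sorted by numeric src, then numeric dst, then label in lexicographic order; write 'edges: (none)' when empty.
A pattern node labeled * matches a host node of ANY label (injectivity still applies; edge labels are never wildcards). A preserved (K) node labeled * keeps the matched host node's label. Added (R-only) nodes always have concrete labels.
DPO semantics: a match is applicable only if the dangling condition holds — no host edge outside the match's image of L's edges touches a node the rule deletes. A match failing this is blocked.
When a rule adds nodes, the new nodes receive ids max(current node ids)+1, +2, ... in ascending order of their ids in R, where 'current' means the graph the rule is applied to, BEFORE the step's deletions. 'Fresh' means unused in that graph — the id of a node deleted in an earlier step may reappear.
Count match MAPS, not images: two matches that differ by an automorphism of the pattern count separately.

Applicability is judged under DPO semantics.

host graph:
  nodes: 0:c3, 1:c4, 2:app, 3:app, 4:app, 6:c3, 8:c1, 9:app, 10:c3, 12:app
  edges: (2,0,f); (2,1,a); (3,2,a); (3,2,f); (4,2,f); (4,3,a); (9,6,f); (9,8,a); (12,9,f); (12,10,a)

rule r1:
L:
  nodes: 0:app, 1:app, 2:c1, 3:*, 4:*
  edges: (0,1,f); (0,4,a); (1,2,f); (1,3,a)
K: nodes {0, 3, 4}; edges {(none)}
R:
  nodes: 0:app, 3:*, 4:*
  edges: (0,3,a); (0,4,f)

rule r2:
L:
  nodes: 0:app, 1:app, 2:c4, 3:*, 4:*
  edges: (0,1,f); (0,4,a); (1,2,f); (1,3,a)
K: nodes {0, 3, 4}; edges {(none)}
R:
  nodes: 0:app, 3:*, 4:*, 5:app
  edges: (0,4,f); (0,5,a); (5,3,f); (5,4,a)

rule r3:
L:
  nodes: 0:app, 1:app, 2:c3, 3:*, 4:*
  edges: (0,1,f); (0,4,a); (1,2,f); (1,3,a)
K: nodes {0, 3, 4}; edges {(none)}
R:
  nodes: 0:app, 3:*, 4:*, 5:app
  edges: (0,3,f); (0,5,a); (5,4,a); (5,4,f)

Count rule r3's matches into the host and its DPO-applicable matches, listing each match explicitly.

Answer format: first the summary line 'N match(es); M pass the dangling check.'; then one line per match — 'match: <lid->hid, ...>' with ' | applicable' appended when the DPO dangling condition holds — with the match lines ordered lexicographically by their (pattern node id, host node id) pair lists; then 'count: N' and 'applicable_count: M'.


2 match(es); 1 pass the dangling check.
match: 0->4, 1->2, 2->0, 3->1, 4->3
match: 0->12, 1->9, 2->6, 3->8, 4->10 | applicable
count: 2
applicable_count: 1


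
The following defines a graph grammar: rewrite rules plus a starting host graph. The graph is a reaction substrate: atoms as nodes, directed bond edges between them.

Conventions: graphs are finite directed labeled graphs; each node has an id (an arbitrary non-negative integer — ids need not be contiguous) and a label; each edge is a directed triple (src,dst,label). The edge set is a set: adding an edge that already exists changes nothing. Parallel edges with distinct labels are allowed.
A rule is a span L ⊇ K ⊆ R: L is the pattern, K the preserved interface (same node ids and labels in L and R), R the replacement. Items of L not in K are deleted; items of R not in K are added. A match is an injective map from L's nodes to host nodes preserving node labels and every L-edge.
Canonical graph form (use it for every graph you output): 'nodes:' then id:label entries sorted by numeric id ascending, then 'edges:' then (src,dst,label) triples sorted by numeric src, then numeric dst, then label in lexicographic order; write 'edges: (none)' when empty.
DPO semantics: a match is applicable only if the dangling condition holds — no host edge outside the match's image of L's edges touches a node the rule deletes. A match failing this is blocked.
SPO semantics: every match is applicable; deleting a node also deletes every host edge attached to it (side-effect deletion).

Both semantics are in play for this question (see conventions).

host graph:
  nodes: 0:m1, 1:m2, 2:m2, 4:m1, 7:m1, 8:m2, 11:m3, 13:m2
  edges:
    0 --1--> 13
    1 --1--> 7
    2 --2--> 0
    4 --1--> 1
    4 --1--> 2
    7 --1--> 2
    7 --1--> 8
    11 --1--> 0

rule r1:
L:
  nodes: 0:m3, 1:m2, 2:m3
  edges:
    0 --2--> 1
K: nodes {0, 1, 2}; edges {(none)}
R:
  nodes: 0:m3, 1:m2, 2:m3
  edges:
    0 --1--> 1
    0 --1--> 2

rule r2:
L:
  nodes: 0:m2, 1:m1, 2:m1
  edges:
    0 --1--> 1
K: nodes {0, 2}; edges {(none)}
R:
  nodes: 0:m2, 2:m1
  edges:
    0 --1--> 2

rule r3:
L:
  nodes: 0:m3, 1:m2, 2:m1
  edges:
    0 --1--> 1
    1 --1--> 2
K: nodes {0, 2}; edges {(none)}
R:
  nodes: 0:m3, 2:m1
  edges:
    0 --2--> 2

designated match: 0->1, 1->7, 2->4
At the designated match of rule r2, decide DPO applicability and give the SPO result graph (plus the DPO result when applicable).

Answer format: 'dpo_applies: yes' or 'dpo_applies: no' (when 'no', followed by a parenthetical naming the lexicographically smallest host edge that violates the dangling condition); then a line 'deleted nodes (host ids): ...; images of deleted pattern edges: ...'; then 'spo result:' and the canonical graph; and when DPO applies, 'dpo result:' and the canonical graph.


dpo_applies: no
(the rule deletes node 7, which keeps host edge (7,2,1) outside the match image — the dangling condition fails, DPO blocks; SPO proceeds and side-deletes such edges)
deleted nodes (host ids): 7; images of deleted pattern edges: (1,7,1)
spo result:
nodes: 0:m1, 1:m2, 2:m2, 4:m1, 8:m2, 11:m3, 13:m2
edges: (0,13,1); (1,4,1); (2,0,2); (4,1,1); (4,2,1); (11,0,1)


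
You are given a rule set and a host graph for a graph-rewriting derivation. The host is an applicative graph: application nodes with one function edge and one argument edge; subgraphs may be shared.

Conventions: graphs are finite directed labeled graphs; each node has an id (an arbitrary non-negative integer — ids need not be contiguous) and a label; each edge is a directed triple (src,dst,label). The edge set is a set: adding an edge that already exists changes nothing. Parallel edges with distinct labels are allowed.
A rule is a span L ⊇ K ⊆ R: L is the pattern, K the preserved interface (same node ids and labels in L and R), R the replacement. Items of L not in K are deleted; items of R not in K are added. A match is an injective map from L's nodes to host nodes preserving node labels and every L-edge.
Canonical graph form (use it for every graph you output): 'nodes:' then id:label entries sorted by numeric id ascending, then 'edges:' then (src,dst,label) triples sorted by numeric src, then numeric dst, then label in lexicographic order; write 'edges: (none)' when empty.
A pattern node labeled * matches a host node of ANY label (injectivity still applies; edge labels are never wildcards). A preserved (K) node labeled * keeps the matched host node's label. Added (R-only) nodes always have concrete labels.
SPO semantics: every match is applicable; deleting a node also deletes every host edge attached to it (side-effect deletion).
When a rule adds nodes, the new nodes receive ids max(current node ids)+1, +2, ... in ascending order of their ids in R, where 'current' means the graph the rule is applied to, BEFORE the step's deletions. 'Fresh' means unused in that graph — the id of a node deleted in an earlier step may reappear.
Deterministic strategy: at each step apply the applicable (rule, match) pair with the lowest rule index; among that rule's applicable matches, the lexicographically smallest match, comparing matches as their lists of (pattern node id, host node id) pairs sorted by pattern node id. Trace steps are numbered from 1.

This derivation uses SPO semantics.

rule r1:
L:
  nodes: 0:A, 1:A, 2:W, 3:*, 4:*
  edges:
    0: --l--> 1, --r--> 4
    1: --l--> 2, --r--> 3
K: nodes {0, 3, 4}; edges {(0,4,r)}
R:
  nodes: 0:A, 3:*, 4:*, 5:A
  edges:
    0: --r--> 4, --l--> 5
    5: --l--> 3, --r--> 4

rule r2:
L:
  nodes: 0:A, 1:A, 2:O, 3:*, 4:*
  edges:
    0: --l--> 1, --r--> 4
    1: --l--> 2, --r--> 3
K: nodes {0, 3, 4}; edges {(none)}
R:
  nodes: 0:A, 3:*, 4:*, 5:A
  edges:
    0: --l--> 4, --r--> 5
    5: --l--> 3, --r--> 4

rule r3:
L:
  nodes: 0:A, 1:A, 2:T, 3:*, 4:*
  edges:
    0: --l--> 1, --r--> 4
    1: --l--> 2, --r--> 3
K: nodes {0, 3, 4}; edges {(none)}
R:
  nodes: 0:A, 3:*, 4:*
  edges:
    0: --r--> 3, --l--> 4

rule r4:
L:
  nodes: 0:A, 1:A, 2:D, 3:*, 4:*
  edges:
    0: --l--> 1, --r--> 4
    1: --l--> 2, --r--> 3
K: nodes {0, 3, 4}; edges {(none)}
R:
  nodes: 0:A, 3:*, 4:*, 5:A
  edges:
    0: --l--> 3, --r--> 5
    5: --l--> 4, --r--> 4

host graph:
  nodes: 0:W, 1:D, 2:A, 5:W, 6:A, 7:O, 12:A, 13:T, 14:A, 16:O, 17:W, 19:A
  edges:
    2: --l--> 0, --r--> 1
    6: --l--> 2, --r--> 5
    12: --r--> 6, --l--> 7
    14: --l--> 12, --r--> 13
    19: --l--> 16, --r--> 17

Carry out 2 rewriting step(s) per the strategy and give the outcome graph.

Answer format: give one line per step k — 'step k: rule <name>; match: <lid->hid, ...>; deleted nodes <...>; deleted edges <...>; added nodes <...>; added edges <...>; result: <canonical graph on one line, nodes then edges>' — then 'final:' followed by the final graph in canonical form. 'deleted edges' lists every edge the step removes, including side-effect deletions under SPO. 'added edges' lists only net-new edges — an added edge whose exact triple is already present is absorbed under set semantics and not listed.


step 1: rule r1; match: 0->6, 1->2, 2->0, 3->1, 4->5; deleted nodes 0, 2; deleted edges (2,0,l); (2,1,r); (6,2,l); added nodes 20; added edges (6,20,l); (20,1,l); (20,5,r); result: nodes: 1:D, 5:W, 6:A, 7:O, 12:A, 13:T, 14:A, 16:O, 17:W, 19:A, 20:A edges: (6,5,r); (6,20,l); (12,6,r); (12,7,l); (14,12,l); (14,13,r); (19,16,l); (19,17,r); (20,1,l); (20,5,r)
step 2: rule r2; match: 0->14, 1->12, 2->7, 3->6, 4->13; deleted nodes 7, 12; deleted edges (12,6,r); (12,7,l); (14,12,l); (14,13,r); added nodes 21; added edges (14,13,l); (14,21,r); (21,6,l); (21,13,r); result: nodes: 1:D, 5:W, 6:A, 13:T, 14:A, 16:O, 17:W, 19:A, 20:A, 21:A edges: (6,5,r); (6,20,l); (14,13,l); (14,21,r); (19,16,l); (19,17,r); (20,1,l); (20,5,r); (21,6,l); (21,13,r)
final:
nodes: 1:D, 5:W, 6:A, 13:T, 14:A, 16:O, 17:W, 19:A, 20:A, 21:A
edges: (6,5,r); (6,20,l); (14,13,l); (14,21,r); (19,16,l); (19,17,r); (20,1,l); (20,5,r); (21,6,l); (21,13,r)


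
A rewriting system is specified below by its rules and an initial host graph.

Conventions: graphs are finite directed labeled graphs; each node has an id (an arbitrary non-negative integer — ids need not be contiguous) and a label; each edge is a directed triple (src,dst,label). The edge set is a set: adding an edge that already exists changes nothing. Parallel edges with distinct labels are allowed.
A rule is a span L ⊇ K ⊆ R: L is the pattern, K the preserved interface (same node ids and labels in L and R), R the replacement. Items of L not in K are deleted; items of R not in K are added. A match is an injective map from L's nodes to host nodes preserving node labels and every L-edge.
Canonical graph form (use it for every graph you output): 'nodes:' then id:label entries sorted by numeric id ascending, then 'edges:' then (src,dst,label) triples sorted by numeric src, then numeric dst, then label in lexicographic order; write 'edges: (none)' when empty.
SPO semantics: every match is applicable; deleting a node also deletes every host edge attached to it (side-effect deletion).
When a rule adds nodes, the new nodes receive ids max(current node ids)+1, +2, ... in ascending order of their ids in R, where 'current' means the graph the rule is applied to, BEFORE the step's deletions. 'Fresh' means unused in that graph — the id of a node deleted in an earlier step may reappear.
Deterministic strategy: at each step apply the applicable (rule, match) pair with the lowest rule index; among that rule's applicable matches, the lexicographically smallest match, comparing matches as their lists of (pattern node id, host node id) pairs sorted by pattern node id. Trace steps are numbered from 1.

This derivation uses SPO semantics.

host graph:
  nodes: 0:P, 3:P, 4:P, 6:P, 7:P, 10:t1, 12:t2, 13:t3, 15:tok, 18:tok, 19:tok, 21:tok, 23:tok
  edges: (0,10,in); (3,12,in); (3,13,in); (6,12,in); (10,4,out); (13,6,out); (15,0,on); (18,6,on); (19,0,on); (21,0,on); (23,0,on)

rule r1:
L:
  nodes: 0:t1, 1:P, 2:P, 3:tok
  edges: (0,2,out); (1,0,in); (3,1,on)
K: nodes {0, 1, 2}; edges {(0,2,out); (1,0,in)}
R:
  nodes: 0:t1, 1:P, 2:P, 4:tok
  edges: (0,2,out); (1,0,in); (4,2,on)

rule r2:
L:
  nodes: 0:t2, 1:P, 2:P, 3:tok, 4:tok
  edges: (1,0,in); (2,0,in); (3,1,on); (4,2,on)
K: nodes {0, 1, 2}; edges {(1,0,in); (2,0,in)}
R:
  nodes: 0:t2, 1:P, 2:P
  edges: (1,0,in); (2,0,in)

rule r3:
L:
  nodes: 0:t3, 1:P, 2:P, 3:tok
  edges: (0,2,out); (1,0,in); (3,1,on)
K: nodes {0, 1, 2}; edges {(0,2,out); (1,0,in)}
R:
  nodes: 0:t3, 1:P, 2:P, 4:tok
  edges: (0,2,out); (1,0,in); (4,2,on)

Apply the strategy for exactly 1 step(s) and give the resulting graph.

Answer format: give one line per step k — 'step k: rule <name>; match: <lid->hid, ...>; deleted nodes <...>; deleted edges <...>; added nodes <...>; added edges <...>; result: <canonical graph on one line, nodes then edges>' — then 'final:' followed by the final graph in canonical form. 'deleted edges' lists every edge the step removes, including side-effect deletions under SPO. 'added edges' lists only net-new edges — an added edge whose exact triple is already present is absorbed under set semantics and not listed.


step 1: rule r1; match: 0->10, 1->0, 2->4, 3->15; deleted nodes 15; deleted edges (15,0,on); added nodes 24; added edges (24,4,on); result: nodes: 0:P, 3:P, 4:P, 6:P, 7:P, 10:t1, 12:t2, 13:t3, 18:tok, 19:tok, 21:tok, 23:tok, 24:tok edges: (0,10,in); (3,12,in); (3,13,in); (6,12,in); (10,4,out); (13,6,out); (18,6,on); (19,0,on); (21,0,on); (23,0,on); (24,4,on)
final:
nodes: 0:P, 3:P, 4:P, 6:P, 7:P, 10:t1, 12:t2, 13:t3, 18:tok, 19:tok, 21:tok, 23:tok, 24:tok
edges: (0,10,in); (3,12,in); (3,13,in); (6,12,in); (10,4,out); (13,6,out); (18,6,on); (19,0,on); (21,0,on); (23,0,on); (24,4,on)


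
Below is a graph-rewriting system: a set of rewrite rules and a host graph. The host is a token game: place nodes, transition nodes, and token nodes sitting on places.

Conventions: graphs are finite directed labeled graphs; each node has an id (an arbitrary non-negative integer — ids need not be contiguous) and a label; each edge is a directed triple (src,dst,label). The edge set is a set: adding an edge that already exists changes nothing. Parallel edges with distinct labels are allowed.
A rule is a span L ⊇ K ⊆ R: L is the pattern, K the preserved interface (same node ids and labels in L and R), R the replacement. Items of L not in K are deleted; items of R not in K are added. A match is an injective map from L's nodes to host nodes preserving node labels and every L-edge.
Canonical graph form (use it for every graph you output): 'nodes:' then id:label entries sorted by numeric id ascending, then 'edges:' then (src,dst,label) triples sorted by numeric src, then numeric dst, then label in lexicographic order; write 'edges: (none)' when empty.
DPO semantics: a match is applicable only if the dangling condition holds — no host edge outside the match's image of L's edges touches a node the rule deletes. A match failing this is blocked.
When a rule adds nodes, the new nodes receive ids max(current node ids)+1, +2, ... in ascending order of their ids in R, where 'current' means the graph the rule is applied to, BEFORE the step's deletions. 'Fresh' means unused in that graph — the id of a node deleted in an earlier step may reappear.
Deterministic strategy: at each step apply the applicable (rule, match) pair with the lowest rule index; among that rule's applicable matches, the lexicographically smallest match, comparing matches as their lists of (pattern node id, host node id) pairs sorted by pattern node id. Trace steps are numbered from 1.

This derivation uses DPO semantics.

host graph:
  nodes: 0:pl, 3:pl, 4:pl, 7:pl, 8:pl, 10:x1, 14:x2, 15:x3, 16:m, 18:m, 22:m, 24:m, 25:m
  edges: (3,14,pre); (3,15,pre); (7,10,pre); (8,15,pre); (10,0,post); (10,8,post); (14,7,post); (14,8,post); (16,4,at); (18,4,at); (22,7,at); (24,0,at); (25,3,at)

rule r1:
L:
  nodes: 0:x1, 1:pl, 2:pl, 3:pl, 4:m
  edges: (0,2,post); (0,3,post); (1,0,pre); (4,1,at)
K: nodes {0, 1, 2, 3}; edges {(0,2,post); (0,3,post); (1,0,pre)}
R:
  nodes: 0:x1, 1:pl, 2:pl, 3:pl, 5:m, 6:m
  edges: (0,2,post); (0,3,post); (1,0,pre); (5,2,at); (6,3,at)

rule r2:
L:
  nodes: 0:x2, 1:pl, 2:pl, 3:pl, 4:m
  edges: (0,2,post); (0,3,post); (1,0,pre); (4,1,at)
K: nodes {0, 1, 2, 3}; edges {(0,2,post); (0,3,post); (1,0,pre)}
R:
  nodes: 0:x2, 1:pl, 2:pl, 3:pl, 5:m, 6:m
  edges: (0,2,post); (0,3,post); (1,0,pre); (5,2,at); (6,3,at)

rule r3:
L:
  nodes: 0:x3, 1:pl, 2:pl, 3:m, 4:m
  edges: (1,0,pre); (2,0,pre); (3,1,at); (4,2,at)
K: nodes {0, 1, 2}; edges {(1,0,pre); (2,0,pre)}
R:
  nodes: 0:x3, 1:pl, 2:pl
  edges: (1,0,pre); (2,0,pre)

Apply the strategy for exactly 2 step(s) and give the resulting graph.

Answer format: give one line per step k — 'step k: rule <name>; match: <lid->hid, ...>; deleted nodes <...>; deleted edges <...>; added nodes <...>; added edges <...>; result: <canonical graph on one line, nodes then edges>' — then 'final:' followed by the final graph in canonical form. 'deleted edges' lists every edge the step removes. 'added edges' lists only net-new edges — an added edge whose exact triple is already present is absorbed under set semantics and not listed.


step 1: rule r1; match: 0->10, 1->7, 2->0, 3->8, 4->22; deleted nodes 22; deleted edges (22,7,at); added nodes 26, 27; added edges (26,0,at); (27,8,at); result: nodes: 0:pl, 3:pl, 4:pl, 7:pl, 8:pl, 10:x1, 14:x2, 15:x3, 16:m, 18:m, 24:m, 25:m, 26:m, 27:m edges: (3,14,pre); (3,15,pre); (7,10,pre); (8,15,pre); (10,0,post); (10,8,post); (14,7,post); (14,8,post); (16,4,at); (18,4,at); (24,0,at); (25,3,at); (26,0,at); (27,8,at)
step 2: rule r2; match: 0->14, 1->3, 2->7, 3->8, 4->25; deleted nodes 25; deleted edges (25,3,at); added nodes 28, 29; added edges (28,7,at); (29,8,at); result: nodes: 0:pl, 3:pl, 4:pl, 7:pl, 8:pl, 10:x1, 14:x2, 15:x3, 16:m, 18:m, 24:m, 26:m, 27:m, 28:m, 29:m edges: (3,14,pre); (3,15,pre); (7,10,pre); (8,15,pre); (10,0,post); (10,8,post); (14,7,post); (14,8,post); (16,4,at); (18,4,at); (24,0,at); (26,0,at); (27,8,at); (28,7,at); (29,8,at)
final:
nodes: 0:pl, 3:pl, 4:pl, 7:pl, 8:pl, 10:x1, 14:x2, 15:x3, 16:m, 18:m, 24:m, 26:m, 27:m, 28:m, 29:m
edges: (3,14,pre); (3,15,pre); (7,10,pre); (8,15,pre); (10,0,post); (10,8,post); (14,7,post); (14,8,post); (16,4,at); (18,4,at); (24,0,at); (26,0,at); (27,8,at); (28,7,at); (29,8,at)


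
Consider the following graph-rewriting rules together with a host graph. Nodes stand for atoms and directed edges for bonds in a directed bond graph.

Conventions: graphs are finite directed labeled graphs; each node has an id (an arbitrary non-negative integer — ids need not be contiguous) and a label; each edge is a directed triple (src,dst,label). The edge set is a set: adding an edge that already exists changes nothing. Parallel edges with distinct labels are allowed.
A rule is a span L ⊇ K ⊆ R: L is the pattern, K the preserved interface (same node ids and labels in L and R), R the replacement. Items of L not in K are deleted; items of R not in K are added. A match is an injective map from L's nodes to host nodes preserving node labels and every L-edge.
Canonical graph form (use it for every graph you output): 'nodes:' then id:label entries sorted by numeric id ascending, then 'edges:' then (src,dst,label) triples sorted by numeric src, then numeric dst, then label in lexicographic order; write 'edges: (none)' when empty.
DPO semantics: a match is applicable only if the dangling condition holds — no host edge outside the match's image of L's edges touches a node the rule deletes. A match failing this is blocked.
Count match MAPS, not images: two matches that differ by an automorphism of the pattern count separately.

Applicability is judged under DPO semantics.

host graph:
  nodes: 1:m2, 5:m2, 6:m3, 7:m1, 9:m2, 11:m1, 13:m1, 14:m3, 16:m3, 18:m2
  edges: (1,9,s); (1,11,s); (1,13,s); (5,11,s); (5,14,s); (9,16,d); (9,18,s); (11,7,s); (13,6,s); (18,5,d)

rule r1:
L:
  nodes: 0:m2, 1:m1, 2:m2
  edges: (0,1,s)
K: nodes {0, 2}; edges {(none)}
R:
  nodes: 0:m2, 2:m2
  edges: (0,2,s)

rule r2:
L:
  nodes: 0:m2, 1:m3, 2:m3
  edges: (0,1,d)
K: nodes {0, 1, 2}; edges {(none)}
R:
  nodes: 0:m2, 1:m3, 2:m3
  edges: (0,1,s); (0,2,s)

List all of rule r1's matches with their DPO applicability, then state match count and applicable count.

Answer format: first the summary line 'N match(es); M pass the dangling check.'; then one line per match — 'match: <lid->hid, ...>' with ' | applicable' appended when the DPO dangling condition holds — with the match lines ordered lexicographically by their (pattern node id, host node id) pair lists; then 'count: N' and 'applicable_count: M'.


9 match(es); 0 pass the dangling check.
match: 0->1, 1->11, 2->5
match: 0->1, 1->11, 2->9
match: 0->1, 1->11, 2->18
match: 0->1, 1->13, 2->5
match: 0->1, 1->13, 2->9
match: 0->1, 1->13, 2->18
match: 0->5, 1->11, 2->1
match: 0->5, 1->11, 2->9
match: 0->5, 1->11, 2->18
count: 9
applicable_count: 0


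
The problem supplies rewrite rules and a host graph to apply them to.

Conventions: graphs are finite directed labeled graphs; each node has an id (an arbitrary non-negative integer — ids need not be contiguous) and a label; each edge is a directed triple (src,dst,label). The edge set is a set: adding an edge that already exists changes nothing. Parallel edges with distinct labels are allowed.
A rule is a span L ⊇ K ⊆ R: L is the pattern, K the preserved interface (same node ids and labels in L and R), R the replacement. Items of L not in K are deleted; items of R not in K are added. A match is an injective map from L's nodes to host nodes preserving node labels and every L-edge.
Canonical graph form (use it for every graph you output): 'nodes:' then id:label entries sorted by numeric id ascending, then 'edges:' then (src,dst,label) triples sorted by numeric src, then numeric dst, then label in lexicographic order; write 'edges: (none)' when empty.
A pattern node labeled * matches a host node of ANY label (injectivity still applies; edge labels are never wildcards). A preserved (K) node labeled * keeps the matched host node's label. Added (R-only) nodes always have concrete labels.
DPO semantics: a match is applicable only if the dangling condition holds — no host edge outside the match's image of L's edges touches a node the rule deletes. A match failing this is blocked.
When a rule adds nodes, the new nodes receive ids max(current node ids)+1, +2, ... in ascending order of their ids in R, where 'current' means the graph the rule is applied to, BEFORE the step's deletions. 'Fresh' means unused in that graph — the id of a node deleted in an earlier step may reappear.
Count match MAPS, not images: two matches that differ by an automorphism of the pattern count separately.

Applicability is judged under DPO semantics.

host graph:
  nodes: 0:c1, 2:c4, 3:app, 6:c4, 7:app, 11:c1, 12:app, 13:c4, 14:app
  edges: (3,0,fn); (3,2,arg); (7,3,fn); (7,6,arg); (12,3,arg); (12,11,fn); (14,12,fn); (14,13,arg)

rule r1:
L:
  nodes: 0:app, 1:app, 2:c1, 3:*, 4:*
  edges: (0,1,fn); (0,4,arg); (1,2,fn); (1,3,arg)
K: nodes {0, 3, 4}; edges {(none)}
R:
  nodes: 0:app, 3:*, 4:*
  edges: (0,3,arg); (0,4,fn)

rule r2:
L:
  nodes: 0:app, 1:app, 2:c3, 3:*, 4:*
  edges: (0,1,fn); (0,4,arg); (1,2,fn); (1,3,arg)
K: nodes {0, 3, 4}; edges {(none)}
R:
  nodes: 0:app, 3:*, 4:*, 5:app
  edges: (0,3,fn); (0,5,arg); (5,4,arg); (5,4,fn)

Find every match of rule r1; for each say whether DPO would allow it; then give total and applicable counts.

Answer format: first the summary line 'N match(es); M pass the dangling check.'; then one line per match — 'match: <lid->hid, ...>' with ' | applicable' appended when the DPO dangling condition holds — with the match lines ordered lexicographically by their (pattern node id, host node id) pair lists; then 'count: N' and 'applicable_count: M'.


2 match(es); 1 pass the dangling check.
match: 0->7, 1->3, 2->0, 3->2, 4->6
match: 0->14, 1->12, 2->11, 3->3, 4->13 | applicable
count: 2
applicable_count: 1


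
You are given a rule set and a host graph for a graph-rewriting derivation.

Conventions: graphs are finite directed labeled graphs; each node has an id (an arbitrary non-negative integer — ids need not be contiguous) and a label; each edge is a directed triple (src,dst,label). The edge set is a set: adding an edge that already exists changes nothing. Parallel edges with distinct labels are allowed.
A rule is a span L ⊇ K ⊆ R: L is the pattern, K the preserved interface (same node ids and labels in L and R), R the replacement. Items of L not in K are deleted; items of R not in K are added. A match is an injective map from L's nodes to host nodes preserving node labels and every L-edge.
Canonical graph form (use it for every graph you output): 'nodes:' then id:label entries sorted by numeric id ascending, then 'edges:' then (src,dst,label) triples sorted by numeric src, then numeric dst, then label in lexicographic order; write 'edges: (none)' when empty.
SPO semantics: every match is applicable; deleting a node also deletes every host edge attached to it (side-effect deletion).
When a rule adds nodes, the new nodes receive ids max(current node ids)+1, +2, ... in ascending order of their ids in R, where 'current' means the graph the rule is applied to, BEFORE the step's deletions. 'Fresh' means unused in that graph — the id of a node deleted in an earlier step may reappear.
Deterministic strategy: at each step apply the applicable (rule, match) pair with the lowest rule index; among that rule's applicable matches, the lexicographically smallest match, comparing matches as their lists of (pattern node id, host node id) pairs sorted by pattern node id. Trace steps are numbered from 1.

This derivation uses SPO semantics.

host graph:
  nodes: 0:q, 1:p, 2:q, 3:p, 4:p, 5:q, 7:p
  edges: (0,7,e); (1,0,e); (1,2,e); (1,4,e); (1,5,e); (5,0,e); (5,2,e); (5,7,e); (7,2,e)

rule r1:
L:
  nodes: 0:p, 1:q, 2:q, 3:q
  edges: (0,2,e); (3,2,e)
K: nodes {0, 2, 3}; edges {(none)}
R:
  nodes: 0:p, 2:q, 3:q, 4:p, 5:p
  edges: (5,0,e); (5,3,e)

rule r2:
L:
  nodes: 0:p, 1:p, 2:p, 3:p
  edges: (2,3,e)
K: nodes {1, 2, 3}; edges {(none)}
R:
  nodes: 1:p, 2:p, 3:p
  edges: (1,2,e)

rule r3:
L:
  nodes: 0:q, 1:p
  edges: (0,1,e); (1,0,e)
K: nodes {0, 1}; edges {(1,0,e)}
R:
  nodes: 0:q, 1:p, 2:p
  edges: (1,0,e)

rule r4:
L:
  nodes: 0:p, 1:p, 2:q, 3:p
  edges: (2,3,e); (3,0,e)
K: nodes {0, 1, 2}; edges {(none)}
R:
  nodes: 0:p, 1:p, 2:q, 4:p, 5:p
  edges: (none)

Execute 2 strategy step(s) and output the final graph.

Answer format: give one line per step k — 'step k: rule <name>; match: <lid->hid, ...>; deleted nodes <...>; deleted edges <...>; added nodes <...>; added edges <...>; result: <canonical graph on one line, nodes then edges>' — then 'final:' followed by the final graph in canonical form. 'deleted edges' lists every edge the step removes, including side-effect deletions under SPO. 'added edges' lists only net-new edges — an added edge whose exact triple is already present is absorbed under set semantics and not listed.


step 1: rule r1; match: 0->1, 1->0, 2->2, 3->5; deleted nodes 0; deleted edges (0,7,e); (1,0,e); (1,2,e); (5,0,e); (5,2,e); added nodes 8, 9; added edges (9,1,e); (9,5,e); result: nodes: 1:p, 2:q, 3:p, 4:p, 5:q, 7:p, 8:p, 9:p edges: (1,4,e); (1,5,e); (5,7,e); (7,2,e); (9,1,e); (9,5,e)
step 2: rule r2; match: 0->3, 1->4, 2->9, 3->1; deleted nodes 3; deleted edges (9,1,e); added nodes (none); added edges (4,9,e); result: nodes: 1:p, 2:q, 4:p, 5:q, 7:p, 8:p, 9:p edges: (1,4,e); (1,5,e); (4,9,e); (5,7,e); (7,2,e); (9,5,e)
final:
nodes: 1:p, 2:q, 4:p, 5:q, 7:p, 8:p, 9:p
edges: (1,4,e); (1,5,e); (4,9,e); (5,7,e); (7,2,e); (9,5,e)


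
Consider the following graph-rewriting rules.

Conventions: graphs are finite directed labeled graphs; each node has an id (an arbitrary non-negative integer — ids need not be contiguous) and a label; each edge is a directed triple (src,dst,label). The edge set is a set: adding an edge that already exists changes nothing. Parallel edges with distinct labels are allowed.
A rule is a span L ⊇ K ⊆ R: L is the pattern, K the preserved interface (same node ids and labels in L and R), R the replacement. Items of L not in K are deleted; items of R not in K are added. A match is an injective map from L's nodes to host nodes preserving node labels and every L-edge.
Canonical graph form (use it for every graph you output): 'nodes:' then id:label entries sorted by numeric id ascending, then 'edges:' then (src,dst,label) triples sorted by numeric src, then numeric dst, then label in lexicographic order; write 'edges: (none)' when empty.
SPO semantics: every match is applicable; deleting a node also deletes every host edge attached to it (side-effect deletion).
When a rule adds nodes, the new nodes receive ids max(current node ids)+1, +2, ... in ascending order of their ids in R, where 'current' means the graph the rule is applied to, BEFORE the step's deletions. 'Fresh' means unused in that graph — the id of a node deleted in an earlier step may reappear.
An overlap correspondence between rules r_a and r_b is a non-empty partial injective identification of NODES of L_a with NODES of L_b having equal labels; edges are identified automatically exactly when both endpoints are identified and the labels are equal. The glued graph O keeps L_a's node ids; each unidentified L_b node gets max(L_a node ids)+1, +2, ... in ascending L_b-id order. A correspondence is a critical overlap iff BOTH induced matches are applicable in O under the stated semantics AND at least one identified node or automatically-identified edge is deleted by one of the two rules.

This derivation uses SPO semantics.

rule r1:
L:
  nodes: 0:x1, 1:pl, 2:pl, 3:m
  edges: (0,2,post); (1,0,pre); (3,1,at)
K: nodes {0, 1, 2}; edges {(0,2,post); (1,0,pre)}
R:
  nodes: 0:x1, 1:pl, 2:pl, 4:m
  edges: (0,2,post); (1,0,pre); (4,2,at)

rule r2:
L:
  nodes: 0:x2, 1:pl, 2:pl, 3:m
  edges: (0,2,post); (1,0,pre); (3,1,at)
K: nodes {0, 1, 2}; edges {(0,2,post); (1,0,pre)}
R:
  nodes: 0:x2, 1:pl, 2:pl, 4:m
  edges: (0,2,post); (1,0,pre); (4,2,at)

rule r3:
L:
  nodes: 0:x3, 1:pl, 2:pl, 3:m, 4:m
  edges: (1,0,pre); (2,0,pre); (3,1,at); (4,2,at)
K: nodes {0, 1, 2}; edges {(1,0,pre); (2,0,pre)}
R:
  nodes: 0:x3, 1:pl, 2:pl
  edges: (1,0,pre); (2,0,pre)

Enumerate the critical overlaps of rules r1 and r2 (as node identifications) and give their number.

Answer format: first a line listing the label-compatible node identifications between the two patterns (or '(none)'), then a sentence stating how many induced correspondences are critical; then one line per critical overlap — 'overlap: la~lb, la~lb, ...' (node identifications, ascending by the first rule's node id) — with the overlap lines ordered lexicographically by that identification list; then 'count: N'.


label-compatible node identifications between L(r1) and L(r2): 1~1, 1~2, 2~1, 2~2, 3~3
7 of the induced correspondences are critical overlaps of r1 and r2.
overlap: 1~1, 2~2, 3~3
overlap: 1~1, 3~3
overlap: 1~2, 2~1, 3~3
overlap: 1~2, 3~3
overlap: 2~1, 3~3
overlap: 2~2, 3~3
overlap: 3~3
count: 7


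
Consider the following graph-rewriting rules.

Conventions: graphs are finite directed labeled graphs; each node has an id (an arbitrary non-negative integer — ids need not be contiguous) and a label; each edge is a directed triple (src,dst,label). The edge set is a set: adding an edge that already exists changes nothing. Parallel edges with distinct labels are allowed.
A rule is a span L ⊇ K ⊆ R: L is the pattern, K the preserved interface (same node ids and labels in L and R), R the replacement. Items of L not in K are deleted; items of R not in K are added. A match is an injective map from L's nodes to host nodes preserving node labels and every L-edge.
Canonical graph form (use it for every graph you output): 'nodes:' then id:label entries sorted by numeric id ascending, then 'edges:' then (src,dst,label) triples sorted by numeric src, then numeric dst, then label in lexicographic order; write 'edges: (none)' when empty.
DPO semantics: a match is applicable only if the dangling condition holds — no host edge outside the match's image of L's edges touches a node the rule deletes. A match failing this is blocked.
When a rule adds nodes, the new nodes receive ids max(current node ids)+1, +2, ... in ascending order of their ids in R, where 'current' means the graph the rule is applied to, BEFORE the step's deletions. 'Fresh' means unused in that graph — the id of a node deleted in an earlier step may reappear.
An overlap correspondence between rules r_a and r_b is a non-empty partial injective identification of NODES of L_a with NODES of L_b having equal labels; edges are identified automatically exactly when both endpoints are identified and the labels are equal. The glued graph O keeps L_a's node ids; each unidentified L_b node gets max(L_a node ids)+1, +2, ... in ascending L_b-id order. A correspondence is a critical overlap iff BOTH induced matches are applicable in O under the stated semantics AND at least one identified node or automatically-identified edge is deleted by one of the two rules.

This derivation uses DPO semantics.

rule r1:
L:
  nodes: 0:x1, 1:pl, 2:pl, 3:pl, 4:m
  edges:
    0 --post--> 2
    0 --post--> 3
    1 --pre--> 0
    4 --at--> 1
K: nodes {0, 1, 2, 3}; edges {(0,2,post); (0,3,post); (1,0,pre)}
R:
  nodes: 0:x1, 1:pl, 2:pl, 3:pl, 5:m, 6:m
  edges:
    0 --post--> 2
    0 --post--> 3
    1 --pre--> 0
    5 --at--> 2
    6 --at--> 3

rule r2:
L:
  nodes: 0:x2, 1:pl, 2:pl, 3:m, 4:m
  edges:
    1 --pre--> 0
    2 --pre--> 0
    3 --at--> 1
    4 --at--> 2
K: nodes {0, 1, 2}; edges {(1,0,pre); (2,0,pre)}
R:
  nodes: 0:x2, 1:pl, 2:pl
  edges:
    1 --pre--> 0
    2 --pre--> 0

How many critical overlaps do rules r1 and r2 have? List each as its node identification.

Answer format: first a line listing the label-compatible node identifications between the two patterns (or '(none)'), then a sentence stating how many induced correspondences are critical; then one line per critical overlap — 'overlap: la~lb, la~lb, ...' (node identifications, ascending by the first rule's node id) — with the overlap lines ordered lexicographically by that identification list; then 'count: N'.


label-compatible node identifications between L(r1) and L(r2): 1~1, 1~2, 2~1, 2~2, 3~1, 3~2, 4~3, 4~4
6 of the induced correspondences are critical overlaps of r1 and r2.
overlap: 1~1, 2~2, 4~3
overlap: 1~1, 3~2, 4~3
overlap: 1~1, 4~3
overlap: 1~2, 2~1, 4~4
overlap: 1~2, 3~1, 4~4
overlap: 1~2, 4~4
count: 6


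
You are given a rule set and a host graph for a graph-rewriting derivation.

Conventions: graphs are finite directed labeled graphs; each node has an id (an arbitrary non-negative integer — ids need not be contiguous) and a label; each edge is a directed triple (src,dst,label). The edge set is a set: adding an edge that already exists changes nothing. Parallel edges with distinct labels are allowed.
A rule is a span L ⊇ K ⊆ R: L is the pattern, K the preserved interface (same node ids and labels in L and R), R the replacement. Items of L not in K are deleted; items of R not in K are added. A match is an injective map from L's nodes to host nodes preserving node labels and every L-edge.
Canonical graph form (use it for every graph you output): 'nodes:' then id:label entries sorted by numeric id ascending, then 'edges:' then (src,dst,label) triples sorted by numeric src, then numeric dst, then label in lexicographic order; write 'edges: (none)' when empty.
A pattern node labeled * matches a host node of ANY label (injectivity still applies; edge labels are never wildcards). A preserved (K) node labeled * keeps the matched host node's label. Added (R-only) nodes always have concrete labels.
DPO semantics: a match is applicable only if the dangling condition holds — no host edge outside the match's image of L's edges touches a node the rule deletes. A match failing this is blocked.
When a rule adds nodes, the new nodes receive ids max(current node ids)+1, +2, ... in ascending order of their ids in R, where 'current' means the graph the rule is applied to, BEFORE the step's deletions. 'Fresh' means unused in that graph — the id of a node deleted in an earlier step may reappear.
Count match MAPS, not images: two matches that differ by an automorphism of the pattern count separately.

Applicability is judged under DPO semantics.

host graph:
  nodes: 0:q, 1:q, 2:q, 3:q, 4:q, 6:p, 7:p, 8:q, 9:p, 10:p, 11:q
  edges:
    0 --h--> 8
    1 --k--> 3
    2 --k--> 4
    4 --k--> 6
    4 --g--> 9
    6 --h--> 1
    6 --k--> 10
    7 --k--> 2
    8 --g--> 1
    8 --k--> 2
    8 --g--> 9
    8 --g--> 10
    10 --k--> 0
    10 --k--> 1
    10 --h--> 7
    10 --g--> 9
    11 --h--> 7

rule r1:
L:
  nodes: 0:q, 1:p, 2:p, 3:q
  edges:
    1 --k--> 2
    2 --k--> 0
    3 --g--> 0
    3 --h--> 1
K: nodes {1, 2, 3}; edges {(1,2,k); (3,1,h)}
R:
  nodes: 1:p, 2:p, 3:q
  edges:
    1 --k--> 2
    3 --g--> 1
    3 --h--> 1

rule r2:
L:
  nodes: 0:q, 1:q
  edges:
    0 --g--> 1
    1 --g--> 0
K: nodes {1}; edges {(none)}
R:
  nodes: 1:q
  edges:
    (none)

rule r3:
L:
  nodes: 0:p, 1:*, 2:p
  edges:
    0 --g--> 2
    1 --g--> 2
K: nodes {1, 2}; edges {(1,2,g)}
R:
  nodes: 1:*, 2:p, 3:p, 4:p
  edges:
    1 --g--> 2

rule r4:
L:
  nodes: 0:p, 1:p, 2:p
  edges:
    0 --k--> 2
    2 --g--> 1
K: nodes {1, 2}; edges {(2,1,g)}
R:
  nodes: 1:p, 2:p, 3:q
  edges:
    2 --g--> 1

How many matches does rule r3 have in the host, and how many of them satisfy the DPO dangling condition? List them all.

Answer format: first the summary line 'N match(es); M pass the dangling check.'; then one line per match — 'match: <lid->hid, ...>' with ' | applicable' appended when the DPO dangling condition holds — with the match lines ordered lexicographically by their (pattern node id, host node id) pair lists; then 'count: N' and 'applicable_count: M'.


2 match(es); 0 pass the dangling check.
match: 0->10, 1->4, 2->9
match: 0->10, 1->8, 2->9
count: 2
applicable_count: 0


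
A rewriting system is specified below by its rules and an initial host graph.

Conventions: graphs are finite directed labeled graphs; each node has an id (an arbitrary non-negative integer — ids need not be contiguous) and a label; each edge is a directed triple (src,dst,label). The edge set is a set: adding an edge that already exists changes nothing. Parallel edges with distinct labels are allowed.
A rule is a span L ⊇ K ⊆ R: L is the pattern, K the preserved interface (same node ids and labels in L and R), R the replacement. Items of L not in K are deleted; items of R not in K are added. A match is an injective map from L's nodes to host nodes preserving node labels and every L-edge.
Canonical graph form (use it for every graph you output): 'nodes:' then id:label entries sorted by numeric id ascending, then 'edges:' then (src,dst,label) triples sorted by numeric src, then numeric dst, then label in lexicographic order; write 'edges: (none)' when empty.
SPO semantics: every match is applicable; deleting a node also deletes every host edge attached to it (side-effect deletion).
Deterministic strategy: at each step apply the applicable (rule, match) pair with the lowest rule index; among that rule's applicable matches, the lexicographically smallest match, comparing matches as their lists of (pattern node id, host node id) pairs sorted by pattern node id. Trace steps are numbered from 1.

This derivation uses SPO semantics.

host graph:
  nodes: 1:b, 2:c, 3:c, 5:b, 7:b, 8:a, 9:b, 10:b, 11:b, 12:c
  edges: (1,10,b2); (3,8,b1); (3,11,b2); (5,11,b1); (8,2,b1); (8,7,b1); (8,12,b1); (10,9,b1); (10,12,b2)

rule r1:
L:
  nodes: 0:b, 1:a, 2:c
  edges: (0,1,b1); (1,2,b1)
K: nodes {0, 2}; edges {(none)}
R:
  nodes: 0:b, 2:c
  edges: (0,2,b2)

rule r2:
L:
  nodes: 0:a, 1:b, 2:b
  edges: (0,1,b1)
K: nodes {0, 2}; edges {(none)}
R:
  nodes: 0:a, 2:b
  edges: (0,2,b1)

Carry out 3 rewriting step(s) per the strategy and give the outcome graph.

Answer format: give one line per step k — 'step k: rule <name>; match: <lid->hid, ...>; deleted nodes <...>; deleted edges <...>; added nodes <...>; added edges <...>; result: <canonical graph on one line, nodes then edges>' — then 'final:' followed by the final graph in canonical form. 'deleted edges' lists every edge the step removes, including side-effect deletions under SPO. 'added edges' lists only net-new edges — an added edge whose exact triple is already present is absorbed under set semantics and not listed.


step 1: rule r2; match: 0->8, 1->7, 2->1; deleted nodes 7; deleted edges (8,7,b1); added nodes (none); added edges (8,1,b1); result: nodes: 1:b, 2:c, 3:c, 5:b, 8:a, 9:b, 10:b, 11:b, 12:c edges: (1,10,b2); (3,8,b1); (3,11,b2); (5,11,b1); (8,1,b1); (8,2,b1); (8,12,b1); (10,9,b1); (10,12,b2)
step 2: rule r2; match: 0->8, 1->1, 2->5; deleted nodes 1; deleted edges (1,10,b2); (8,1,b1); added nodes (none); added edges (8,5,b1); result: nodes: 2:c, 3:c, 5:b, 8:a, 9:b, 10:b, 11:b, 12:c edges: (3,8,b1); (3,11,b2); (5,11,b1); (8,2,b1); (8,5,b1); (8,12,b1); (10,9,b1); (10,12,b2)
step 3: rule r2; match: 0->8, 1->5, 2->9; deleted nodes 5; deleted edges (5,11,b1); (8,5,b1); added nodes (none); added edges (8,9,b1); result: nodes: 2:c, 3:c, 8:a, 9:b, 10:b, 11:b, 12:c edges: (3,8,b1); (3,11,b2); (8,2,b1); (8,9,b1); (8,12,b1); (10,9,b1); (10,12,b2)
final:
nodes: 2:c, 3:c, 8:a, 9:b, 10:b, 11:b, 12:c
edges: (3,8,b1); (3,11,b2); (8,2,b1); (8,9,b1); (8,12,b1); (10,9,b1); (10,12,b2)
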